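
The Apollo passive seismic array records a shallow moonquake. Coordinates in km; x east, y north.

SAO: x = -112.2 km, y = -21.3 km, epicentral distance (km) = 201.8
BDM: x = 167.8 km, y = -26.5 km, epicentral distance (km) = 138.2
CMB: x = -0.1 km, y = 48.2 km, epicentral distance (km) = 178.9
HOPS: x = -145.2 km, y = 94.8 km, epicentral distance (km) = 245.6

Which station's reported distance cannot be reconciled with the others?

HOPS

Solve using three stations at a time. Using SAO, BDM, CMB (subtract circle equations pairwise → linear system) gives (x, y) ≈ (64.7, -118.7).
Distances from that point to each station vs reported:
  SAO: calculated 201.9 vs reported 201.8 → residual 0.1 km
  BDM: calculated 138.3 vs reported 138.2 → residual 0.1 km
  CMB: calculated 179.0 vs reported 178.9 → residual 0.1 km
  HOPS: calculated 299.4 vs reported 245.6 → residual 53.8 km
SAO, BDM, CMB are mutually consistent (residuals ≈ 0); HOPS is off by 53.8 km.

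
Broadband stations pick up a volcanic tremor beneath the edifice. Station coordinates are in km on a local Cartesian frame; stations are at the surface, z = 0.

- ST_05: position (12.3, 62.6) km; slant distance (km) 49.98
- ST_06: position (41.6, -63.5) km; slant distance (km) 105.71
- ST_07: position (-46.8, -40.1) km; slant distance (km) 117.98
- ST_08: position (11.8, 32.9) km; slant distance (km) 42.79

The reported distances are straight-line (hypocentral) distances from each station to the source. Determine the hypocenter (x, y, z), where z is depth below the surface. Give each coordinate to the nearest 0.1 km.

Each station gives a sphere (x−x_i)² + (y−y_i)² + z² = d_i² (stations at z=0).
Subtracting the ST_05 sphere from ST_06 and ST_07: z² cancels, leaving linear equations in x and y:
58.6 x − 252.2 y = -6983.84
-118.2 x − 205.4 y = -11693.08
Solving: x ≈ 36.192, y ≈ 36.101 km (keep extra digits for the depth step; rounded: 36.2, 36.1).
Then from the ST_05 sphere: z² = 49.98² − (x − 12.3)² − (y − 62.6)² with x = 36.192, y = 36.101, so z ≈ 35.000 ≈ 35.0 km.

x ≈ 36.2 km, y ≈ 36.1 km, depth ≈ 35.0 km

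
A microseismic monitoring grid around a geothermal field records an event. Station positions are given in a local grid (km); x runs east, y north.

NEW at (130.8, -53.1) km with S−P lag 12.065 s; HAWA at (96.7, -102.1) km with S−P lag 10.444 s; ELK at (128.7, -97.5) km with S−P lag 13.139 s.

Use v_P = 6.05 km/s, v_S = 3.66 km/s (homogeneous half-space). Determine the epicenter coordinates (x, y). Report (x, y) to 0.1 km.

Distance from S−P lag: d = Δt · v_P v_S / (v_P − v_S) = Δt · (6.05·3.66)/(6.05−3.66) ≈ 9.2649·Δt.
So d_NEW = 111.78, d_HAWA = 96.76, d_ELK = 121.73 km.
Circle about each station: (x − 130.8)² + (y + 53.1)² = 111.78²; (x − 96.7)² + (y + 102.1)² = 96.76²; (x − 128.7)² + (y + 97.5)² = 121.73².
Subtracting the NEW equation from the HAWA and ELK equations removes the quadratic terms:
-68.2 x − 98.0 y = 2979.32
-4.2 x − 88.8 y = 3818.27
Solving the 2×2 system: x ≈ 19.4, y ≈ -43.9 km.

x ≈ 19.4 km, y ≈ -43.9 km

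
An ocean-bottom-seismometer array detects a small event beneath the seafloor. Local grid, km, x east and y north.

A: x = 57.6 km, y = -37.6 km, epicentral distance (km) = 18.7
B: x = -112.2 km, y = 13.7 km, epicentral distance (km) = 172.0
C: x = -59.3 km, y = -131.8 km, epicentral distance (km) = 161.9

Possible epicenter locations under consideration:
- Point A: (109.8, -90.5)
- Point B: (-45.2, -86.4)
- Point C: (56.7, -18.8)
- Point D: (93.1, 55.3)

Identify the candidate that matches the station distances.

Point C

For each candidate, compare |candidate − station| to the reported distance:
Point A: residuals A 55.6, B 73.2, C 12.2 → max 73.2 km
Point B: residuals A 95.1, B 51.5, C 114.4 → max 114.4 km
Point C: residuals A 0.1, B 0.0, C 0.0 → max 0.1 km
Point D: residuals A 80.8, B 37.5, C 79.4 → max 80.8 km
Only Point C has all residuals ≈ 0.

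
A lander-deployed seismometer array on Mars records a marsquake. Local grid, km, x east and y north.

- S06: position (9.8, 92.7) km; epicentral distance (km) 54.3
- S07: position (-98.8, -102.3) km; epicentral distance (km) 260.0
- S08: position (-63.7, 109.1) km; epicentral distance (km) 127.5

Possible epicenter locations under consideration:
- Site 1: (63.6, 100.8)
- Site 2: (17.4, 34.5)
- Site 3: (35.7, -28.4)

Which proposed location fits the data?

Site 1

For each candidate, compare |candidate − station| to the reported distance:
Site 1: residuals S06 0.1, S07 0.0, S08 0.1 → max 0.1 km
Site 2: residuals S06 4.4, S07 80.5, S08 17.3 → max 80.5 km
Site 3: residuals S06 69.5, S07 106.5, S08 42.2 → max 106.5 km
Only Site 1 has all residuals ≈ 0.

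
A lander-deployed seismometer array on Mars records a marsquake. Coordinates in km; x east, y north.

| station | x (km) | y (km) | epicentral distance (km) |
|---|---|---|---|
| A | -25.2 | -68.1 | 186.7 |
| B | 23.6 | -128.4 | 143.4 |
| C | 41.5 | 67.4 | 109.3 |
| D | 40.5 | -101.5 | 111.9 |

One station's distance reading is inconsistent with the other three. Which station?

Solve using three stations at a time. Using B, C, D (subtract circle equations pairwise → linear system) gives (x, y) ≈ (112.1, -15.8).
Distances from that point to each station vs reported:
  A: calculated 146.9 vs reported 186.7 → residual 39.8 km
  B: calculated 143.2 vs reported 143.4 → residual 0.2 km
  C: calculated 109.1 vs reported 109.3 → residual 0.2 km
  D: calculated 111.7 vs reported 111.9 → residual 0.2 km
B, C, D are mutually consistent (residuals ≈ 0); A is off by 39.8 km.

A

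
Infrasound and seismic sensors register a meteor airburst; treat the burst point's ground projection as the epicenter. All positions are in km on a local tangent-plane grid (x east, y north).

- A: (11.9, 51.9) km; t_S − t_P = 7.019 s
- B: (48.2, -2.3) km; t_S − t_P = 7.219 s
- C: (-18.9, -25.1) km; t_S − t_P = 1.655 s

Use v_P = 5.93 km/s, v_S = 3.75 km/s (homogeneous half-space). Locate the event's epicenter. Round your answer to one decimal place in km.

Distance from S−P lag: d = Δt · v_P v_S / (v_P − v_S) = Δt · (5.93·3.75)/(5.93−3.75) ≈ 10.2007·Δt.
So d_A = 71.60, d_B = 73.64, d_C = 16.88 km.
Circle about each station: (x − 11.9)² + (y − 51.9)² = 71.60²; (x − 48.2)² + (y + 2.3)² = 73.64²; (x + 18.9)² + (y + 25.1)² = 16.88².
Subtracting the A equation from the B and C equations removes the quadratic terms:
72.6 x − 108.4 y = -802.98
-61.6 x − 154.0 y = 2993.63
Solving the 2×2 system: x ≈ -25.1, y ≈ -9.4 km.
Check against A (with the unrounded x, y): √((x − 11.9)²+(y − 51.9)²) = 71.60 ≈ 71.60 km. ✓

(-25.1, -9.4)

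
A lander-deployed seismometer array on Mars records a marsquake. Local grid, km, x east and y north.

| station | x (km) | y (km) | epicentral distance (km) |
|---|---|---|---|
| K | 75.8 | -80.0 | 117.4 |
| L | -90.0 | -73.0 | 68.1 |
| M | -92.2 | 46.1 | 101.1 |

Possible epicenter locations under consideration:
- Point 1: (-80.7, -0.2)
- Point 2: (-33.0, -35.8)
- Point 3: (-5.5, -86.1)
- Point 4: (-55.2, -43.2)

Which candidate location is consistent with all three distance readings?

For each candidate, compare |candidate − station| to the reported distance:
Point 1: residuals K 58.3, L 5.3, M 53.4 → max 58.3 km
Point 2: residuals K 0.0, L 0.0, M 0.0 → max 0.0 km
Point 3: residuals K 35.9, L 17.4, M 57.0 → max 57.0 km
Point 4: residuals K 18.7, L 22.3, M 4.4 → max 22.3 km
Only Point 2 has all residuals ≈ 0.

Point 2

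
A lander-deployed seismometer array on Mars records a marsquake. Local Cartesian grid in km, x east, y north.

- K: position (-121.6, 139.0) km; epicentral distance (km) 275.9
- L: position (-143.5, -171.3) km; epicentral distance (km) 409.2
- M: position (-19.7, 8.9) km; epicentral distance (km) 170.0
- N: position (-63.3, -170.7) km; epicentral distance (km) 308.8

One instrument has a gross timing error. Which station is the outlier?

Solve using three stations at a time. Using K, M, N (subtract circle equations pairwise → linear system) gives (x, y) ≈ (142.5, 59.4).
Distances from that point to each station vs reported:
  K: calculated 275.8 vs reported 275.9 → residual 0.1 km
  L: calculated 367.5 vs reported 409.2 → residual 41.7 km
  M: calculated 169.9 vs reported 170.0 → residual 0.1 km
  N: calculated 308.8 vs reported 308.8 → residual 0.0 km
K, M, N are mutually consistent (residuals ≈ 0); L is off by 41.7 km.

L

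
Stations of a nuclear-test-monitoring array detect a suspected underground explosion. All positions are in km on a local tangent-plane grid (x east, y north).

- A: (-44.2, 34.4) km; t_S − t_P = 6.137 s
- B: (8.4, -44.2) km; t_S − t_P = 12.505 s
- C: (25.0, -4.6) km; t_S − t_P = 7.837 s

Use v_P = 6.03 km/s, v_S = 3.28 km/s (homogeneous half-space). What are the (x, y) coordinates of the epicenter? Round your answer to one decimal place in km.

Distance from S−P lag: d = Δt · v_P v_S / (v_P − v_S) = Δt · (6.03·3.28)/(6.03−3.28) ≈ 7.1921·Δt.
So d_A = 44.14, d_B = 89.94, d_C = 56.36 km.
Circle about each station: (x + 44.2)² + (y − 34.4)² = 44.14²; (x − 8.4)² + (y + 44.2)² = 89.94²; (x − 25.0)² + (y + 4.6)² = 56.36².
Subtracting pairs of circle equations eliminates x²+y² and gives linear equations (the radical axes):
105.2 x − 157.2 y = -7253.66
138.4 x − 78.0 y = -3718.95
Solving the 2×2 system: x ≈ -1.4, y ≈ 45.2 km.

x ≈ -1.4 km, y ≈ 45.2 km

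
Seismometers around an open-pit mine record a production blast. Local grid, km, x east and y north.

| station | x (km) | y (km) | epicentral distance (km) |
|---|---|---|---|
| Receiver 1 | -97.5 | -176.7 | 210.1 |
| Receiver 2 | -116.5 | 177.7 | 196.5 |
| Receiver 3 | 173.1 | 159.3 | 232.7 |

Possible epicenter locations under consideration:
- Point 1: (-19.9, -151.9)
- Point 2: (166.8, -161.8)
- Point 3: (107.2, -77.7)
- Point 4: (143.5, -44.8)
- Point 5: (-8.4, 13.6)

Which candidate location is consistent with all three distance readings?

For each candidate, compare |candidate − station| to the reported distance:
Point 1: residuals Receiver 1 128.6, Receiver 2 147.0, Receiver 3 133.5 → max 147.0 km
Point 2: residuals Receiver 1 54.6, Receiver 2 245.7, Receiver 3 88.5 → max 245.7 km
Point 3: residuals Receiver 1 17.3, Receiver 2 143.0, Receiver 3 13.3 → max 143.0 km
Point 4: residuals Receiver 1 64.6, Receiver 2 145.7, Receiver 3 26.5 → max 145.7 km
Point 5: residuals Receiver 1 0.0, Receiver 2 0.0, Receiver 3 0.0 → max 0.0 km
Only Point 5 has all residuals ≈ 0.

Point 5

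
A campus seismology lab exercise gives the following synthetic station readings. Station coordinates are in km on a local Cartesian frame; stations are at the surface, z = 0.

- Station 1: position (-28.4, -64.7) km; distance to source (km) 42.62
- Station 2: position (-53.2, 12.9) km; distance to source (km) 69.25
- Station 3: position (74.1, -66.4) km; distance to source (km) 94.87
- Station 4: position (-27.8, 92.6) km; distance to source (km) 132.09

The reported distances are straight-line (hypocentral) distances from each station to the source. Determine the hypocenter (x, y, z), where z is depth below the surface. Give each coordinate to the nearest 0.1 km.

(-11.7, -35.8, 26.5)

Each station gives a sphere (x−x_i)² + (y−y_i)² + z² = d_i² (stations at z=0).
Subtracting the Station 1 sphere from Station 2 and Station 3: z² cancels, leaving linear equations in x and y:
-49.6 x + 155.2 y = -4975.10
205.0 x − 3.4 y = -2276.73
Solving: x ≈ -11.700, y ≈ -35.795 km (keep extra digits for the depth step; rounded: -11.7, -35.8).
Then from the Station 1 sphere: z² = 42.62² − (x + 28.4)² − (y + 64.7)² with x = -11.700, y = -35.795, so z ≈ 26.497 ≈ 26.5 km.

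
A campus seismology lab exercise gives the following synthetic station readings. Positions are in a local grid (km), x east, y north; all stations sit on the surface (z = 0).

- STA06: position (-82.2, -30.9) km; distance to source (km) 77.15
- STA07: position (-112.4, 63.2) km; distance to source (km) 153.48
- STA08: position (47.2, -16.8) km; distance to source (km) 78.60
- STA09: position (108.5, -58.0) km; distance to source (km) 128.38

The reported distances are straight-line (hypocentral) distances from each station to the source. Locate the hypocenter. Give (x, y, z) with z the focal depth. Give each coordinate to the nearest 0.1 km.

Each station gives a sphere (x−x_i)² + (y−y_i)² + z² = d_i² (stations at z=0).
Subtracting the STA06 sphere from STA07 and STA08: z² cancels, leaving linear equations in x and y:
-60.4 x + 188.2 y = -8687.64
258.8 x + 28.2 y = -5427.41
Solving: x ≈ -15.403, y ≈ -51.105 km (keep extra digits for the depth step; rounded: -15.4, -51.1).
Then from the STA06 sphere: z² = 77.15² − (x + 82.2)² − (y + 30.9)² with x = -15.403, y = -51.105, so z ≈ 32.894 ≈ 32.9 km.
Check against STA09 (with the unrounded solution): distance 128.38 ≈ 128.38 km. ✓

x ≈ -15.4 km, y ≈ -51.1 km, depth ≈ 32.9 km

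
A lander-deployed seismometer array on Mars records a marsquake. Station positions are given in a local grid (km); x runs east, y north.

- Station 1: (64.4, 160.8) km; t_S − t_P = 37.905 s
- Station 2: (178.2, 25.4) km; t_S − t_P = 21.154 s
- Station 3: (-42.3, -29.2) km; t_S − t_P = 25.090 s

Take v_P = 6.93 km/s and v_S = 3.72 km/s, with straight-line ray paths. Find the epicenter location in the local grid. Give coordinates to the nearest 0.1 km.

x ≈ 128.0 km, y ≈ -136.9 km

Distance from S−P lag: d = Δt · v_P v_S / (v_P − v_S) = Δt · (6.93·3.72)/(6.93−3.72) ≈ 8.0310·Δt.
So d_Station 1 = 304.42, d_Station 2 = 169.89, d_Station 3 = 201.50 km.
Circle about each station: (x − 64.4)² + (y − 160.8)² = 304.42²; (x − 178.2)² + (y − 25.4)² = 169.89²; (x + 42.3)² + (y + 29.2)² = 201.50².
Subtracting the Station 1 equation from the Station 2 and Station 3 equations removes the quadratic terms:
227.6 x − 270.8 y = 66205.32
-213.4 x − 380.0 y = 24707.22
Solving the 2×2 system: x ≈ 128.0, y ≈ -136.9 km.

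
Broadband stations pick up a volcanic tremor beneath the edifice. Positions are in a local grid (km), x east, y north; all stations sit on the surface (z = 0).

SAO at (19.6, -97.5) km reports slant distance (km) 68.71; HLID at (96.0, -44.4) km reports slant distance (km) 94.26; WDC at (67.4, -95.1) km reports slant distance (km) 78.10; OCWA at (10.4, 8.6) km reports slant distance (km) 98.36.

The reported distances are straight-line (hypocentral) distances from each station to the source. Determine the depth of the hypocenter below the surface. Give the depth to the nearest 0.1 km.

Each station gives a sphere (x−x_i)² + (y−y_i)² + z² = d_i² (stations at z=0).
Subtracting the SAO sphere from HLID and WDC: z² cancels, leaving linear equations in x and y:
152.8 x + 106.2 y = -2866.93
95.6 x + 4.8 y = 2317.81
Solving: x ≈ 27.594, y ≈ -66.697 km (keep extra digits for the depth step; rounded: 27.6, -66.7).
Then from the SAO sphere: z² = 68.71² − (x − 19.6)² − (y + 97.5)² with x = 27.594, y = -66.697, so z ≈ 60.896 ≈ 60.9 km.
Check against OCWA (with the unrounded solution): distance 98.35 ≈ 98.36 km. ✓

depth ≈ 60.9 km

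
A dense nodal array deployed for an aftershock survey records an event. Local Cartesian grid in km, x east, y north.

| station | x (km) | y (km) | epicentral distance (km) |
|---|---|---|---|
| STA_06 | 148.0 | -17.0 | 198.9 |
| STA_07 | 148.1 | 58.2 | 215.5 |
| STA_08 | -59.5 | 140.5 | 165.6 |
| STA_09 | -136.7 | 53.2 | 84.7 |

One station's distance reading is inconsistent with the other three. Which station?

STA_09

Solve using three stations at a time. Using STA_06, STA_07, STA_08 (subtract circle equations pairwise → linear system) gives (x, y) ≈ (-50.7, -24.9).
Distances from that point to each station vs reported:
  STA_06: calculated 198.9 vs reported 198.9 → residual 0.0 km
  STA_07: calculated 215.5 vs reported 215.5 → residual 0.0 km
  STA_08: calculated 165.6 vs reported 165.6 → residual 0.0 km
  STA_09: calculated 116.1 vs reported 84.7 → residual 31.4 km
STA_06, STA_07, STA_08 are mutually consistent (residuals ≈ 0); STA_09 is off by 31.4 km.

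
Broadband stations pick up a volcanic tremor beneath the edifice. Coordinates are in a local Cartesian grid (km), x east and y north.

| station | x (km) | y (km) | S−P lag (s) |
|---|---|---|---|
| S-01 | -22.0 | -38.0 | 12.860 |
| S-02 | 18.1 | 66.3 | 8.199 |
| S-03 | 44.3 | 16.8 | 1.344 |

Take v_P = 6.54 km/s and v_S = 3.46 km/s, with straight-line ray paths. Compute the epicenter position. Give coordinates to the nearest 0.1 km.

Distance from S−P lag: d = Δt · v_P v_S / (v_P − v_S) = Δt · (6.54·3.46)/(6.54−3.46) ≈ 7.3469·Δt.
So d_S-01 = 94.48, d_S-02 = 60.24, d_S-03 = 9.87 km.
Circle about each station: (x + 22.0)² + (y + 38.0)² = 94.48²; (x − 18.1)² + (y − 66.3)² = 60.24²; (x − 44.3)² + (y − 16.8)² = 9.87².
Subtracting the S-01 equation from the S-02 and S-03 equations removes the quadratic terms:
80.2 x + 208.6 y = 8092.91
132.6 x + 109.6 y = 9145.78
Solving the 2×2 system: x ≈ 54.1, y ≈ 18.0 km.

(54.1, 18.0)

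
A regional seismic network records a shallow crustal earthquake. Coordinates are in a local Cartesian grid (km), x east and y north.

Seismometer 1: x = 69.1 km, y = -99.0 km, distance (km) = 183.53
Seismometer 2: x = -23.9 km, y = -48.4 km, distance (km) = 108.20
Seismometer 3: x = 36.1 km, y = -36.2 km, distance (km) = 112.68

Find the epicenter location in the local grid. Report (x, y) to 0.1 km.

(-22.9, 59.8)

Circle about each station: (x − 69.1)² + (y + 99.0)² = 183.53²; (x + 23.9)² + (y + 48.4)² = 108.20²; (x − 36.1)² + (y + 36.2)² = 112.68².
Subtracting the Seismometer 1 equation from the Seismometer 2 and Seismometer 3 equations removes the quadratic terms:
-186.0 x + 101.2 y = 10313.98
-66.0 x + 125.6 y = 9024.32
Solving the 2×2 system: x ≈ -22.9, y ≈ 59.8 km.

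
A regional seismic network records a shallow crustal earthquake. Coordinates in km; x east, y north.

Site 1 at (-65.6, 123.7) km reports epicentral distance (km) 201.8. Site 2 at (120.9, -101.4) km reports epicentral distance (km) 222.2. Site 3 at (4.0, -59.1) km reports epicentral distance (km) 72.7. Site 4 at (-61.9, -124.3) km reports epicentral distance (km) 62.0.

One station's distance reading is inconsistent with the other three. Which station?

Site 3

Solve using three stations at a time. Using Site 1, Site 2, Site 4 (subtract circle equations pairwise → linear system) gives (x, y) ≈ (-99.7, -75.2).
Distances from that point to each station vs reported:
  Site 1: calculated 201.8 vs reported 201.8 → residual 0.0 km
  Site 2: calculated 222.2 vs reported 222.2 → residual 0.0 km
  Site 3: calculated 105.0 vs reported 72.7 → residual 32.3 km
  Site 4: calculated 62.0 vs reported 62.0 → residual 0.0 km
Site 1, Site 2, Site 4 are mutually consistent (residuals ≈ 0); Site 3 is off by 32.3 km.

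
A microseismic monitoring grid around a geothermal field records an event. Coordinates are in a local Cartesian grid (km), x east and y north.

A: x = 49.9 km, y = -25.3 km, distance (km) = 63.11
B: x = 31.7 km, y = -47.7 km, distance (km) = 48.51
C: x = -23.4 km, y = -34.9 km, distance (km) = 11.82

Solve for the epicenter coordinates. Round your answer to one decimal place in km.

Circle about each station: (x − 49.9)² + (y + 25.3)² = 63.11²; (x − 31.7)² + (y + 47.7)² = 48.51²; (x + 23.4)² + (y + 34.9)² = 11.82².
Subtracting pairs of circle equations eliminates x²+y² and gives linear equations (the radical axes):
-36.4 x − 44.8 y = 1779.73
-146.6 x − 19.2 y = 2478.63
Solving the 2×2 system: x ≈ -13.1, y ≈ -29.1 km.

-13.1 km east, -29.1 km north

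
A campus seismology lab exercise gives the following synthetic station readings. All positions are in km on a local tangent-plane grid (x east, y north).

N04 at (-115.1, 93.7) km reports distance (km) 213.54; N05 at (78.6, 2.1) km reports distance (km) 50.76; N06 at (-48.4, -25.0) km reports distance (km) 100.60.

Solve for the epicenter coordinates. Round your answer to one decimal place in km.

Circle about each station: (x + 115.1)² + (y − 93.7)² = 213.54²; (x − 78.6)² + (y − 2.1)² = 50.76²; (x + 48.4)² + (y + 25.0)² = 100.60².
Subtracting the N04 equation from the N05 and N06 equations removes the quadratic terms:
387.4 x − 183.2 y = 27177.42
133.4 x − 237.4 y = 16418.83
Solving the 2×2 system: x ≈ 51.0, y ≈ -40.5 km.
Check against N04 (with the unrounded x, y): √((x + 115.1)²+(y − 93.7)²) = 213.54 ≈ 213.54 km. ✓

51.0 km east, -40.5 km north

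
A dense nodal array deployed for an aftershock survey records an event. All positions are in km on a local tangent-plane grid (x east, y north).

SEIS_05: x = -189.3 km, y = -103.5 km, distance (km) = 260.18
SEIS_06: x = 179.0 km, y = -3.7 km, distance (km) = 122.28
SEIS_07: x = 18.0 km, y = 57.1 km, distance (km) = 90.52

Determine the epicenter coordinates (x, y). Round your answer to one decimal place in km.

(58.4, -23.9)

Circle about each station: (x + 189.3)² + (y + 103.5)² = 260.18²; (x − 179.0)² + (y + 3.7)² = 122.28²; (x − 18.0)² + (y − 57.1)² = 90.52².
Subtracting pairs of circle equations eliminates x²+y² and gives linear equations (the radical axes):
736.6 x + 199.6 y = 38249.18
414.6 x + 321.2 y = 16537.43
Solving the 2×2 system: x ≈ 58.4, y ≈ -23.9 km.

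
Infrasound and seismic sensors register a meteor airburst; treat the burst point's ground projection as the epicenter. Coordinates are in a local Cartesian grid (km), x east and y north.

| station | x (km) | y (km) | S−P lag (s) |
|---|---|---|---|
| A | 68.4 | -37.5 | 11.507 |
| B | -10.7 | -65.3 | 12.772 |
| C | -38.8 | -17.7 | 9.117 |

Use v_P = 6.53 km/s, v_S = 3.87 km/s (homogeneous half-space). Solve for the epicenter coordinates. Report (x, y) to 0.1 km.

Distance from S−P lag: d = Δt · v_P v_S / (v_P − v_S) = Δt · (6.53·3.87)/(6.53−3.87) ≈ 9.5004·Δt.
So d_A = 109.32, d_B = 121.34, d_C = 86.62 km.
Circle about each station: (x − 68.4)² + (y + 37.5)² = 109.32²; (x + 10.7)² + (y + 65.3)² = 121.34²; (x + 38.8)² + (y + 17.7)² = 86.62².
Subtracting the A equation from the B and C equations removes the quadratic terms:
-158.2 x − 55.6 y = -4478.76
-214.4 x + 39.6 y = 181.76
Solving the 2×2 system: x ≈ 9.2, y ≈ 54.4 km.

x ≈ 9.2 km, y ≈ 54.4 km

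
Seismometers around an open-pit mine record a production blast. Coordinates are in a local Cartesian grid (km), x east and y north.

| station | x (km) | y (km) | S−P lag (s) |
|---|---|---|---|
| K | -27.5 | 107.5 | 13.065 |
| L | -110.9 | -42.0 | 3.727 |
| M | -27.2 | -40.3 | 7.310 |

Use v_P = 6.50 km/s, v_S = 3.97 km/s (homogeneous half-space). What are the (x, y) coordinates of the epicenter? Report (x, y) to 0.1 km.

Distance from S−P lag: d = Δt · v_P v_S / (v_P − v_S) = Δt · (6.50·3.97)/(6.50−3.97) ≈ 10.1996·Δt.
So d_K = 133.26, d_L = 38.01, d_M = 74.56 km.
Circle about each station: (x + 27.5)² + (y − 107.5)² = 133.26²; (x + 110.9)² + (y + 42.0)² = 38.01²; (x + 27.2)² + (y + 40.3)² = 74.56².
Subtracting pairs of circle equations eliminates x²+y² and gives linear equations (the radical axes):
-166.8 x − 299.0 y = 18063.78
0.6 x − 295.6 y = 2250.46
Solving the 2×2 system: x ≈ -94.3, y ≈ -7.8 km.

-94.3 km east, -7.8 km north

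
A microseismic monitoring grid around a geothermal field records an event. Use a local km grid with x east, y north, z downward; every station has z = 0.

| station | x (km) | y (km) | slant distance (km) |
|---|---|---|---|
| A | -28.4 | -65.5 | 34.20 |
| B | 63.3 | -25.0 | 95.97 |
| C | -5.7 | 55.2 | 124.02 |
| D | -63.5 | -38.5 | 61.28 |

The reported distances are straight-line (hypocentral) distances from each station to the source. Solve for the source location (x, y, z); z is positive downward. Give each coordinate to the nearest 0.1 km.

(-18.2, -63.8, 32.6)

Each station gives a sphere (x−x_i)² + (y−y_i)² + z² = d_i² (stations at z=0).
Subtracting the A sphere from B and C: z² cancels, leaving linear equations in x and y:
183.4 x + 81.0 y = -8505.52
45.4 x + 241.4 y = -16228.60
Solving: x ≈ -18.197, y ≈ -63.805 km (keep extra digits for the depth step; rounded: -18.2, -63.8).
Then from the A sphere: z² = 34.20² − (x + 28.4)² − (y + 65.5)² with x = -18.197, y = -63.805, so z ≈ 32.599 ≈ 32.6 km.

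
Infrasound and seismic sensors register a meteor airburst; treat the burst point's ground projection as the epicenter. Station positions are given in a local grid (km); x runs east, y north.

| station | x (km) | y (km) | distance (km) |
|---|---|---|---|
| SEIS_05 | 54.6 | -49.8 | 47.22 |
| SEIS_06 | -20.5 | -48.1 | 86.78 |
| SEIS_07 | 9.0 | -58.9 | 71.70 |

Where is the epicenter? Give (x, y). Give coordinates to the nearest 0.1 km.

x ≈ 53.4 km, y ≈ -2.6 km

Circle about each station: (x − 54.6)² + (y + 49.8)² = 47.22²; (x + 20.5)² + (y + 48.1)² = 86.78²; (x − 9.0)² + (y + 58.9)² = 71.70².
Subtracting the SEIS_05 equation from the SEIS_06 and SEIS_07 equations removes the quadratic terms:
-150.2 x + 3.4 y = -8028.38
-91.2 x − 18.2 y = -4822.15
Solving the 2×2 system: x ≈ 53.4, y ≈ -2.6 km.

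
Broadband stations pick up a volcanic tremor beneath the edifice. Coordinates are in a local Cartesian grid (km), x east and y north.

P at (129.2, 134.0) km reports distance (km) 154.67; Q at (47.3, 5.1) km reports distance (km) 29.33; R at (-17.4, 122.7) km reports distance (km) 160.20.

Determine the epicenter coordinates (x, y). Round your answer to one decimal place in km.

Circle about each station: (x − 129.2)² + (y − 134.0)² = 154.67²; (x − 47.3)² + (y − 5.1)² = 29.33²; (x + 17.4)² + (y − 122.7)² = 160.20².
Subtracting pairs of circle equations eliminates x²+y² and gives linear equations (the radical axes):
-163.8 x − 257.8 y = -9322.78
-293.2 x − 22.6 y = -21031.82
Solving the 2×2 system: x ≈ 72.5, y ≈ -9.9 km.
Check against P (with the unrounded x, y): √((x − 129.2)²+(y − 134.0)²) = 154.67 ≈ 154.67 km. ✓

x ≈ 72.5 km, y ≈ -9.9 km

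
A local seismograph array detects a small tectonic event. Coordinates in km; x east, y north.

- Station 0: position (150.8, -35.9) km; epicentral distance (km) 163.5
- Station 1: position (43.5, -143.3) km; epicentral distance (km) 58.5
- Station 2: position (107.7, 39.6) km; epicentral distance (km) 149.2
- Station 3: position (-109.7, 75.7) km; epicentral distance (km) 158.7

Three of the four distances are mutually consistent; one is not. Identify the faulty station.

Station 1

Solve using three stations at a time. Using Station 0, Station 2, Station 3 (subtract circle equations pairwise → linear system) gives (x, y) ≈ (-12.0, -49.2).
Distances from that point to each station vs reported:
  Station 0: calculated 163.4 vs reported 163.5 → residual 0.1 km
  Station 1: calculated 109.3 vs reported 58.5 → residual 50.8 km
  Station 2: calculated 149.0 vs reported 149.2 → residual 0.2 km
  Station 3: calculated 158.5 vs reported 158.7 → residual 0.2 km
Station 0, Station 2, Station 3 are mutually consistent (residuals ≈ 0); Station 1 is off by 50.8 km.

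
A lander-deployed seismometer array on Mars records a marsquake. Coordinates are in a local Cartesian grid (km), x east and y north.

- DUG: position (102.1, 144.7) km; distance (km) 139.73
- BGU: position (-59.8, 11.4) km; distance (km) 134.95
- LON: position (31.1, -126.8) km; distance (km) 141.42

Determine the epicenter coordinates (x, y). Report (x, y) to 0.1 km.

Circle about each station: (x − 102.1)² + (y − 144.7)² = 139.73²; (x + 59.8)² + (y − 11.4)² = 134.95²; (x − 31.1)² + (y + 126.8)² = 141.42².
Subtracting pairs of circle equations eliminates x²+y² and gives linear equations (the radical axes):
-323.8 x − 266.6 y = -26343.53
-142.0 x − 543.0 y = -14792.19
Solving the 2×2 system: x ≈ 75.1, y ≈ 7.6 km.

75.1 km east, 7.6 km north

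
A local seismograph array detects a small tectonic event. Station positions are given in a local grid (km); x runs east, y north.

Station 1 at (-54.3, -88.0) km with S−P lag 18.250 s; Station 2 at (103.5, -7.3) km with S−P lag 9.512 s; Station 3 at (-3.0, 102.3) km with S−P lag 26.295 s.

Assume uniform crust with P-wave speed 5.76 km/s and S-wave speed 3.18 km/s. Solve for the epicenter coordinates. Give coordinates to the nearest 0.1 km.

Distance from S−P lag: d = Δt · v_P v_S / (v_P − v_S) = Δt · (5.76·3.18)/(5.76−3.18) ≈ 7.0995·Δt.
So d_Station 1 = 129.57, d_Station 2 = 67.53, d_Station 3 = 186.68 km.
Circle about each station: (x + 54.3)² + (y + 88.0)² = 129.57²; (x − 103.5)² + (y + 7.3)² = 67.53²; (x + 3.0)² + (y − 102.3)² = 186.68².
Subtracting pairs of circle equations eliminates x²+y² and gives linear equations (the radical axes):
315.6 x + 161.4 y = 12301.13
102.6 x + 380.6 y = -18279.24
Solving the 2×2 system: x ≈ 73.7, y ≈ -67.9 km.

73.7 km east, -67.9 km north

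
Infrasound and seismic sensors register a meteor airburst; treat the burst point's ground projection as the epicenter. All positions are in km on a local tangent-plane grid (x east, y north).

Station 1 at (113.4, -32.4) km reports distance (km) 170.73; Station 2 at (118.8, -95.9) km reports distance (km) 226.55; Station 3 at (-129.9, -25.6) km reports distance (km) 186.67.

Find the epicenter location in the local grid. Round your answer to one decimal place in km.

Circle about each station: (x − 113.4)² + (y + 32.4)² = 170.73²; (x − 118.8)² + (y + 95.9)² = 226.55²; (x + 129.9)² + (y + 25.6)² = 186.67².
Subtracting the Station 1 equation from the Station 2 and Station 3 equations removes the quadratic terms:
10.8 x − 127.0 y = -12775.24
-486.6 x + 13.6 y = -2076.91
Solving the 2×2 system: x ≈ 7.1, y ≈ 101.2 km.

7.1 km east, 101.2 km north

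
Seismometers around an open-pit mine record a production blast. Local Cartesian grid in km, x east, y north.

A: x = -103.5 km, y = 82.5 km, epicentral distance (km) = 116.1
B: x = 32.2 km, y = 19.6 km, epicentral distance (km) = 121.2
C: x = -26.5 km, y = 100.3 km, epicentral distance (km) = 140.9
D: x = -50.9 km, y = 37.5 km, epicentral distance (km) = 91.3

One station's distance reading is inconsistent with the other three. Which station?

D

Solve using three stations at a time. Using A, B, C (subtract circle equations pairwise → linear system) gives (x, y) ≈ (-78.1, -30.9).
Distances from that point to each station vs reported:
  A: calculated 116.2 vs reported 116.1 → residual 0.1 km
  B: calculated 121.3 vs reported 121.2 → residual 0.1 km
  C: calculated 141.0 vs reported 140.9 → residual 0.1 km
  D: calculated 73.6 vs reported 91.3 → residual 17.7 km
A, B, C are mutually consistent (residuals ≈ 0); D is off by 17.7 km.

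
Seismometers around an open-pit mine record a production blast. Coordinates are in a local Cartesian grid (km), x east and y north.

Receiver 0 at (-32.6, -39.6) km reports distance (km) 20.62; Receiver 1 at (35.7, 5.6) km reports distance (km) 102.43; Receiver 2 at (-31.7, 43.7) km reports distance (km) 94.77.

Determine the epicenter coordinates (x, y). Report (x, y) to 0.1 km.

(-50.9, -49.1)

Circle about each station: (x + 32.6)² + (y + 39.6)² = 20.62²; (x − 35.7)² + (y − 5.6)² = 102.43²; (x + 31.7)² + (y − 43.7)² = 94.77².
Subtracting the Receiver 0 equation from the Receiver 1 and Receiver 2 equations removes the quadratic terms:
136.6 x + 90.4 y = -11391.79
1.8 x + 166.6 y = -8272.51
Solving the 2×2 system: x ≈ -50.9, y ≈ -49.1 km.
Check against Receiver 0 (with the unrounded x, y): √((x + 32.6)²+(y + 39.6)²) = 20.62 ≈ 20.62 km. ✓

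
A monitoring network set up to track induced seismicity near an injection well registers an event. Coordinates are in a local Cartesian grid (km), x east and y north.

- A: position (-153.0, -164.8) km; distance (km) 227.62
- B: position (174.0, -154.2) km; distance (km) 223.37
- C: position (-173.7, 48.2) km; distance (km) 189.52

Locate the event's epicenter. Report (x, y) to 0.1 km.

Circle about each station: (x + 153.0)² + (y + 164.8)² = 227.62²; (x − 174.0)² + (y + 154.2)² = 223.37²; (x + 173.7)² + (y − 48.2)² = 189.52².
Subtracting the A equation from the B and C equations removes the quadratic terms:
654.0 x + 21.2 y = 5402.31
-41.4 x + 426.0 y = -2180.08
Solving the 2×2 system: x ≈ 8.4, y ≈ -4.3 km.

8.4 km east, -4.3 km north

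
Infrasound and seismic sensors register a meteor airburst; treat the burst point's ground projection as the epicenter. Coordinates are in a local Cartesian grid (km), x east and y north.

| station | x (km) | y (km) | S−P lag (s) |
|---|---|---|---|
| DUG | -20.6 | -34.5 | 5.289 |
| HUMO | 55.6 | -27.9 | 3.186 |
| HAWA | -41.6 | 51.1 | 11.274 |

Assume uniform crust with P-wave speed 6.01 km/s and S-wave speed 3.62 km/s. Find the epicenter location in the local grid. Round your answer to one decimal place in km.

x ≈ 26.7 km, y ≈ -25.5 km

Distance from S−P lag: d = Δt · v_P v_S / (v_P − v_S) = Δt · (6.01·3.62)/(6.01−3.62) ≈ 9.1030·Δt.
So d_DUG = 48.15, d_HUMO = 29.00, d_HAWA = 102.63 km.
Circle about each station: (x + 20.6)² + (y + 34.5)² = 48.15²; (x − 55.6)² + (y + 27.9)² = 29.00²; (x + 41.6)² + (y − 51.1)² = 102.63².
Subtracting the DUG equation from the HUMO and HAWA equations removes the quadratic terms:
152.4 x + 13.2 y = 3732.58
-42.0 x + 171.2 y = -5487.33
Solving the 2×2 system: x ≈ 26.7, y ≈ -25.5 km.
Check against DUG (with the unrounded x, y): √((x + 20.6)²+(y + 34.5)²) = 48.15 ≈ 48.15 km. ✓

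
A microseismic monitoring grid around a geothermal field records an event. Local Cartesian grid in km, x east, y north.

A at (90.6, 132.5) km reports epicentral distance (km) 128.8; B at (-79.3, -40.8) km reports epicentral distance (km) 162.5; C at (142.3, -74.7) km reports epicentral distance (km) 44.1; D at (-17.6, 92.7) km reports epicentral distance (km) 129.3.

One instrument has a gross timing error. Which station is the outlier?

Solve using three stations at a time. Using A, B, D (subtract circle equations pairwise → linear system) gives (x, y) ≈ (76.9, 4.3).
Distances from that point to each station vs reported:
  A: calculated 128.9 vs reported 128.8 → residual 0.1 km
  B: calculated 162.6 vs reported 162.5 → residual 0.1 km
  C: calculated 102.5 vs reported 44.1 → residual 58.4 km
  D: calculated 129.4 vs reported 129.3 → residual 0.1 km
A, B, D are mutually consistent (residuals ≈ 0); C is off by 58.4 km.

C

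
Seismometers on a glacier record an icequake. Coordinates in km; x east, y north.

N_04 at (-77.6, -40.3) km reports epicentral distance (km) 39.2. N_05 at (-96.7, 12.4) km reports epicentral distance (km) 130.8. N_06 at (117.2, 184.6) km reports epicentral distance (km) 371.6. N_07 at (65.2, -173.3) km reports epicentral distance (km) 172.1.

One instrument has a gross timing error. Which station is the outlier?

N_04

Solve using three stations at a time. Using N_05, N_06, N_07 (subtract circle equations pairwise → linear system) gives (x, y) ≈ (-97.9, -118.4).
Distances from that point to each station vs reported:
  N_04: calculated 80.7 vs reported 39.2 → residual 41.5 km
  N_05: calculated 130.8 vs reported 130.8 → residual 0.0 km
  N_06: calculated 371.6 vs reported 371.6 → residual 0.0 km
  N_07: calculated 172.1 vs reported 172.1 → residual 0.0 km
N_05, N_06, N_07 are mutually consistent (residuals ≈ 0); N_04 is off by 41.5 km.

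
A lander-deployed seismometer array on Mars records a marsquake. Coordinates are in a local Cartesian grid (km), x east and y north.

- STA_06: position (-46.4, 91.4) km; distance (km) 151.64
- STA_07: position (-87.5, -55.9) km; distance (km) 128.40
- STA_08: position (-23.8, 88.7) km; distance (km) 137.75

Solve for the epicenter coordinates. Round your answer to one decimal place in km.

(39.0, -33.9)

Circle about each station: (x + 46.4)² + (y − 91.4)² = 151.64²; (x + 87.5)² + (y + 55.9)² = 128.40²; (x + 23.8)² + (y − 88.7)² = 137.75².
Subtracting the STA_06 equation from the STA_07 and STA_08 equations removes the quadratic terms:
-82.2 x − 294.6 y = 6782.27
45.2 x − 5.4 y = 1946.84
Solving the 2×2 system: x ≈ 39.0, y ≈ -33.9 km.
Check against STA_06 (with the unrounded x, y): √((x + 46.4)²+(y − 91.4)²) = 151.65 ≈ 151.64 km. ✓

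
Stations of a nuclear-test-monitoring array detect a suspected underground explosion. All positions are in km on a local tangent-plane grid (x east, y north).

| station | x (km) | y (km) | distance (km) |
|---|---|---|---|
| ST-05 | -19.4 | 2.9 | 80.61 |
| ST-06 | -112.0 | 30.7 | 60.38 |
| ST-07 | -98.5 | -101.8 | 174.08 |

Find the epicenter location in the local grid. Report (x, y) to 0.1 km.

-65.4 km east, 69.1 km north

Circle about each station: (x + 19.4)² + (y − 2.9)² = 80.61²; (x + 112.0)² + (y − 30.7)² = 60.38²; (x + 98.5)² + (y + 101.8)² = 174.08².
Subtracting the ST-05 equation from the ST-06 and ST-07 equations removes the quadratic terms:
-185.2 x + 55.6 y = 15953.95
-158.2 x − 209.4 y = -4125.15
Solving the 2×2 system: x ≈ -65.4, y ≈ 69.1 km.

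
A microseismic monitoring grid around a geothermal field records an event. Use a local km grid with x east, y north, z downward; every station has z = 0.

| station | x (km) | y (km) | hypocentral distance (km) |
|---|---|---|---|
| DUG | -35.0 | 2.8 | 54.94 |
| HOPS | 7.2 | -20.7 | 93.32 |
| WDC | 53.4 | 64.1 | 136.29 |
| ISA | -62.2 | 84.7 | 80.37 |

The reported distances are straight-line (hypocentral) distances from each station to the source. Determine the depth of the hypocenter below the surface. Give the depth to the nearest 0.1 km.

Each station gives a sphere (x−x_i)² + (y−y_i)² + z² = d_i² (stations at z=0).
Subtracting the DUG sphere from HOPS and WDC: z² cancels, leaving linear equations in x and y:
84.4 x − 47.0 y = -6442.73
176.8 x + 122.6 y = -9829.03
Solving: x ≈ -67.098, y ≈ 16.589 km (keep extra digits for the depth step; rounded: -67.1, 16.6).
Then from the DUG sphere: z² = 54.94² − (x + 35.0)² − (y − 2.8)² with x = -67.098, y = 16.589, so z ≈ 42.403 ≈ 42.4 km.

z ≈ 42.4 km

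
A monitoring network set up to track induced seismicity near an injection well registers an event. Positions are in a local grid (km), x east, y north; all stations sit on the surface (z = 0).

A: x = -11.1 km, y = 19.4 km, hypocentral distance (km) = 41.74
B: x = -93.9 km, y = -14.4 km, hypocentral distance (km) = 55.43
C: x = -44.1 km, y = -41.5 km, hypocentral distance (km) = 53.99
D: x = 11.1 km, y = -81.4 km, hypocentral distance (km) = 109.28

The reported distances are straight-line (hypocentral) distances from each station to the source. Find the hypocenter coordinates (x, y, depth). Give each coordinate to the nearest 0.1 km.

Each station gives a sphere (x−x_i)² + (y−y_i)² + z² = d_i² (stations at z=0).
Subtracting the A sphere from B and C: z² cancels, leaving linear equations in x and y:
-165.6 x − 67.6 y = 7194.74
-66.0 x − 121.8 y = 1994.80
Solving: x ≈ -47.202, y ≈ 9.200 km (keep extra digits for the depth step; rounded: -47.2, 9.2).
Then from the A sphere: z² = 41.74² − (x + 11.1)² − (y − 19.4)² with x = -47.202, y = 9.200, so z ≈ 18.298 ≈ 18.3 km.

x ≈ -47.2 km, y ≈ 9.2 km, depth ≈ 18.3 km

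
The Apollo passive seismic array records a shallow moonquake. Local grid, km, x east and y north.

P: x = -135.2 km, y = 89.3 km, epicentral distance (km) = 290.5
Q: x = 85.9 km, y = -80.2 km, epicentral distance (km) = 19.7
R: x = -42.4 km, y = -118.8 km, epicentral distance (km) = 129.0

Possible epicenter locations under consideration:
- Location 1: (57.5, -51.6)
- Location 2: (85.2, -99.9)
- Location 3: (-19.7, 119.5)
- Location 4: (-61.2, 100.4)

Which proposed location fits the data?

For each candidate, compare |candidate − station| to the reported distance:
Location 1: residuals P 51.8, Q 20.6, R 8.6 → max 51.8 km
Location 2: residuals P 0.0, Q 0.0, R 0.0 → max 0.0 km
Location 3: residuals P 171.1, Q 206.2, R 110.4 → max 206.2 km
Location 4: residuals P 215.7, Q 213.2, R 91.0 → max 215.7 km
Only Location 2 has all residuals ≈ 0.

Location 2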